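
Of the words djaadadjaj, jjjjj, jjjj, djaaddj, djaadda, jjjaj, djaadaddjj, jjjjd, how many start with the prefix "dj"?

4

Walk to "dj"; the words in its subtree are exactly those with that prefix.
Words under "dj": djaadaddjj, djaadadjaj, djaadda, djaaddj
Count: 4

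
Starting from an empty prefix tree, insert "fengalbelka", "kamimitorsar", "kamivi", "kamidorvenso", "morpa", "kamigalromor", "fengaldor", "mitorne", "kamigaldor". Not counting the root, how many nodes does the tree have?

58

Trace insertions, counting only characters that open a new branch:
  "fengalbelka" → 11 new (f, e, n, g, a, l, b, e, l, k, a)
  "kamimitorsar" → 12 new (k, a, m, i, m, i, t, o, r, s, a, r)
  "kamivi" → prefix "kami" already present; 2 new (v, i)
  "kamidorvenso" → prefix "kami" already present; 8 new (d, o, r, v, e, n, s, o)
  "morpa" → 5 new (m, o, r, p, a)
  "kamigalromor" → prefix "kami" already present; 8 new (g, a, l, r, o, m, o, r)
  "fengaldor" → prefix "fengal" already present; 3 new (d, o, r)
  "mitorne" → prefix "m" already present; 6 new (i, t, o, r, n, e)
  "kamigaldor" → prefix "kamigal" already present; 3 new (d, o, r)
Total nodes = 11 + 12 + 2 + 8 + 5 + 8 + 3 + 6 + 3 = 58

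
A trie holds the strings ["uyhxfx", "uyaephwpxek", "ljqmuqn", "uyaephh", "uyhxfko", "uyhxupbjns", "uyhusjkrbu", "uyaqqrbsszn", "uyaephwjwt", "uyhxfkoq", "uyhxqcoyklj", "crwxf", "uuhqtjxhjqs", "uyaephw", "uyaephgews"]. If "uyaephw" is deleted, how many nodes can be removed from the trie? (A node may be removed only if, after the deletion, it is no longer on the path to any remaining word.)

Walk "uyaephw" from the leaf back toward the root, removing each node that no remaining word uses.
Every node on "uyaephw" is still needed (e.g. by "uyaephwpxek"), so nothing is freed.
Nodes removed: 0

0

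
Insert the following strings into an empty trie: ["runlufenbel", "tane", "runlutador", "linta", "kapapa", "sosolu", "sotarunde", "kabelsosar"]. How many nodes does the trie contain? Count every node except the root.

52

Insert word by word; a character creates a node only if that edge doesn't already exist:
  "runlufenbel" → 11 new (r, u, n, l, u, f, e, n, b, e, l)
  "tane" → 4 new (t, a, n, e)
  "runlutador" → prefix "runlu" already present; 5 new (t, a, d, o, r)
  "linta" → 5 new (l, i, n, t, a)
  "kapapa" → 6 new (k, a, p, a, p, a)
  "sosolu" → 6 new (s, o, s, o, l, u)
  "sotarunde" → prefix "so" already present; 7 new (t, a, r, u, n, d, e)
  "kabelsosar" → prefix "ka" already present; 8 new (b, e, l, s, o, s, a, r)
Total nodes = 11 + 4 + 5 + 5 + 6 + 6 + 7 + 8 = 52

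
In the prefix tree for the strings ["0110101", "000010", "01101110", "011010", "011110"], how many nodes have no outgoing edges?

A leaf is a node with no children — equivalently, the end of a word that is not a proper prefix of any other stored word.
Those words: "000010", "0110101", "01101110", "011110"
Leaf count: 4

4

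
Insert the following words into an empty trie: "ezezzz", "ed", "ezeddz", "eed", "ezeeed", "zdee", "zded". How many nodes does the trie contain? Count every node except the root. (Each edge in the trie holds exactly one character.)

Count nodes per top-level branch (shared prefixes stored once):
  'e'-branch (ed, eed, ezeddz, ezeeed, ezezzz): 15 nodes
  'z'-branch (zded, zdee): 5 nodes
Sum: 20

20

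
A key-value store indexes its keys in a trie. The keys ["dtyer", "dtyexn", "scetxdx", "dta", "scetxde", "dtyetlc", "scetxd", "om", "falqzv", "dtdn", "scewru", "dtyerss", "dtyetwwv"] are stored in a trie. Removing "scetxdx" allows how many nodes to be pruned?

1

Walk "scetxdx" from the leaf back toward the root, removing each node that no remaining word uses.
The suffix "x" (1 node) is used only by "scetxdx"; the node for "scetxd" still has the child "e", so pruning stops there.
Nodes removed: 1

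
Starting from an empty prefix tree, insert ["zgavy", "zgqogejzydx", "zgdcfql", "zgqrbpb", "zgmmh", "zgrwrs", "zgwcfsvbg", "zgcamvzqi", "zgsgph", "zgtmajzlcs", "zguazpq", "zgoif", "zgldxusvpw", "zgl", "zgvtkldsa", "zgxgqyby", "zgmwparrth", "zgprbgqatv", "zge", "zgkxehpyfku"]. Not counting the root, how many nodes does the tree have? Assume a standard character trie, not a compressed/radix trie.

110

Insert word by word; a character creates a node only if that edge doesn't already exist:
  "zgavy" → 5 new (z, g, a, v, y)
  "zgqogejzydx" → prefix "zg" already present; 9 new (q, o, g, e, j, z, y, d, x)
  "zgdcfql" → prefix "zg" already present; 5 new (d, c, f, q, l)
  "zgqrbpb" → prefix "zgq" already present; 4 new (r, b, p, b)
  "zgmmh" → prefix "zg" already present; 3 new (m, m, h)
  "zgrwrs" → prefix "zg" already present; 4 new (r, w, r, s)
  "zgwcfsvbg" → prefix "zg" already present; 7 new (w, c, f, s, v, b, g)
  "zgcamvzqi" → prefix "zg" already present; 7 new (c, a, m, v, z, q, i)
  "zgsgph" → prefix "zg" already present; 4 new (s, g, p, h)
  "zgtmajzlcs" → prefix "zg" already present; 8 new (t, m, a, j, z, l, c, s)
  "zguazpq" → prefix "zg" already present; 5 new (u, a, z, p, q)
  "zgoif" → prefix "zg" already present; 3 new (o, i, f)
  "zgldxusvpw" → prefix "zg" already present; 8 new (l, d, x, u, s, v, p, w)
  "zgl" → prefix "zgl" already present; 0 new (none)
  "zgvtkldsa" → prefix "zg" already present; 7 new (v, t, k, l, d, s, a)
  "zgxgqyby" → prefix "zg" already present; 6 new (x, g, q, y, b, y)
  "zgmwparrth" → prefix "zgm" already present; 7 new (w, p, a, r, r, t, h)
  "zgprbgqatv" → prefix "zg" already present; 8 new (p, r, b, g, q, a, t, v)
  "zge" → prefix "zg" already present; 1 new (e)
  "zgkxehpyfku" → prefix "zg" already present; 9 new (k, x, e, h, p, y, f, k, u)
Total nodes = 5 + 9 + 5 + 4 + 3 + 4 + 7 + 7 + 4 + 8 + 5 + 3 + 8 + 0 + 7 + 6 + 7 + 8 + 1 + 9 = 110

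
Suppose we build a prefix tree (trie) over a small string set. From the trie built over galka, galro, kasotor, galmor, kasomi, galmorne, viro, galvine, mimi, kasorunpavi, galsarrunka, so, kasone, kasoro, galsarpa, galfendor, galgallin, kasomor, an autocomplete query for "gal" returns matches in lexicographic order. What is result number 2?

galgallin

Words with prefix "gal", in lexicographic order: "galfendor", "galgallin", "galka", "galmor", "galmorne", "galro", "galsarpa", "galsarrunka", "galvine"
The 2nd is galgallin.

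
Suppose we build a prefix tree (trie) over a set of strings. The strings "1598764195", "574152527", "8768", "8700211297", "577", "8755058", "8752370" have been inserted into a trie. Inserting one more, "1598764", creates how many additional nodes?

0

"1598764" is already a full path in the trie; only an end-marker is added.
No new nodes are needed: 0.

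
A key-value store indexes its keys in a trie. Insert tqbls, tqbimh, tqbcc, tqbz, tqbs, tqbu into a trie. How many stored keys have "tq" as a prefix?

6

Traverse to the node for "tq", then collect every word in that subtree.
Words under "tq": tqbcc, tqbimh, tqbls, tqbs, tqbu, tqbz
Count: 6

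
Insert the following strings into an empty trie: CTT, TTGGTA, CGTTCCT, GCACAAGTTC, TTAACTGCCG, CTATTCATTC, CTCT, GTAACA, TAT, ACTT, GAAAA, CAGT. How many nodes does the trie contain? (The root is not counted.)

Insert word by word; a character creates a node only if that edge doesn't already exist:
  "CTT" → 3 new (C, T, T)
  "TTGGTA" → 6 new (T, T, G, G, T, A)
  "CGTTCCT" → prefix "C" already present; 6 new (G, T, T, C, C, T)
  "GCACAAGTTC" → 10 new (G, C, A, C, A, A, G, T, T, C)
  "TTAACTGCCG" → prefix "TT" already present; 8 new (A, A, C, T, G, C, C, G)
  "CTATTCATTC" → prefix "CT" already present; 8 new (A, T, T, C, A, T, T, C)
  "CTCT" → prefix "CT" already present; 2 new (C, T)
  "GTAACA" → prefix "G" already present; 5 new (T, A, A, C, A)
  "TAT" → prefix "T" already present; 2 new (A, T)
  "ACTT" → 4 new (A, C, T, T)
  "GAAAA" → prefix "G" already present; 4 new (A, A, A, A)
  "CAGT" → prefix "C" already present; 3 new (A, G, T)
Total nodes = 3 + 6 + 6 + 10 + 8 + 8 + 2 + 5 + 2 + 4 + 4 + 3 = 61

61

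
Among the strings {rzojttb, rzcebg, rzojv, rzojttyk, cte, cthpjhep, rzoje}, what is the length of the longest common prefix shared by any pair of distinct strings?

6

The deepest shared node is where two words last agree before diverging.
"rzojttb" and "rzojttyk" agree on "rzojtt" (6 characters) before diverging; nothing deeper is shared.
Longest shared-prefix length: 6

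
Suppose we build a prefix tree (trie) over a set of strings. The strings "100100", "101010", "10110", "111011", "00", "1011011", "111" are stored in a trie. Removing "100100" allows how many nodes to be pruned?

A node on "100100"'s path can go only if nothing else ends at it or branches off below it.
The suffix "0100" (4 nodes) is used only by "100100"; the node for "10" still has the child "1", so pruning stops there.
Nodes removed: 4

4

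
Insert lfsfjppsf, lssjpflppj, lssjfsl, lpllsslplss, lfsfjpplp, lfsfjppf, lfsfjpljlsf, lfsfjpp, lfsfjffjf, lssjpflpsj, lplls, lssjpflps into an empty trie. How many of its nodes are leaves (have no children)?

9

Leaves are exactly the stored words that no other stored word extends.
Those words: "lfsfjffjf", "lfsfjpljlsf", "lfsfjppf", "lfsfjpplp", "lfsfjppsf", "lpllsslplss", "lssjfsl", "lssjpflppj", "lssjpflpsj"
Leaf count: 9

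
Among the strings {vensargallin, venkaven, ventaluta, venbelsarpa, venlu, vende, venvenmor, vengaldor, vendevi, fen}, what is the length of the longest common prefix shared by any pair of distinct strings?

5

The deepest shared node is where two words last agree before diverging.
e.g. "vende" and "vendevi" share the prefix "vende" of length 5; no pair shares a longer one.
Longest shared-prefix length: 5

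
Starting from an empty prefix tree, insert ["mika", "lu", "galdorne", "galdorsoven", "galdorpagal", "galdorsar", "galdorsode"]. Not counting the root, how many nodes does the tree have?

28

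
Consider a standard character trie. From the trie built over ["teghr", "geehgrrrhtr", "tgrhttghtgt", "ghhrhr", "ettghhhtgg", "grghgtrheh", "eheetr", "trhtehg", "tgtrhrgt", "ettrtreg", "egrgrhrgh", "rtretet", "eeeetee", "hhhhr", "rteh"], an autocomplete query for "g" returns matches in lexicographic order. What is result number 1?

geehgrrrhtr

DFS of the "g" subtree visits, in order: "geehgrrrhtr", "ghhrhr", "grghgtrheh"
The 1st is geehgrrrhtr.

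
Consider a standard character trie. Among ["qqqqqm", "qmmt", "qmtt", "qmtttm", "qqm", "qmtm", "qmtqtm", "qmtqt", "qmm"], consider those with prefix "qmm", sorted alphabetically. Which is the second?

qmmt

Words with prefix "qmm", in lexicographic order: "qmm", "qmmt"
The 2nd is qmmt.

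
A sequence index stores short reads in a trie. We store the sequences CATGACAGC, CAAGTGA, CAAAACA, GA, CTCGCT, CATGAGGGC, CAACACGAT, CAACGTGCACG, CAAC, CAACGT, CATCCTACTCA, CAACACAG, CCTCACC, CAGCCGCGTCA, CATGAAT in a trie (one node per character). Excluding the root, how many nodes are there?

69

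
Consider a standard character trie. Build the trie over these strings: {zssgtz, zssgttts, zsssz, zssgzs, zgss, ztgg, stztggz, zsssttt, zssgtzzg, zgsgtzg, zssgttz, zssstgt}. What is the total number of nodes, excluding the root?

Trie structure (* marks end of a word):
(root)
├─ s
│  └─ t
│     └─ z
│        └─ t
│           └─ g
│              └─ g
│                 └─ z *
└─ z
   ├─ g
   │  └─ s
   │     ├─ g
   │     │  └─ t
   │     │     └─ z
   │     │        └─ g *
   │     └─ s *
   ├─ s
   │  └─ s
   │     ├─ g
   │     │  ├─ t
   │     │  │  ├─ t
   │     │  │  │  ├─ t
   │     │  │  │  │  └─ s *
   │     │  │  │  └─ z *
   │     │  │  └─ z *
   │     │  │     └─ z
   │     │  │        └─ g *
   │     │  └─ z
   │     │     └─ s *
   │     └─ s
   │        ├─ t
   │        │  ├─ g
   │        │  │  └─ t *
   │        │  └─ t
   │        │     └─ t *
   │        └─ z *
   └─ t
      └─ g
         └─ g *
Counting every labelled node above: 38.

38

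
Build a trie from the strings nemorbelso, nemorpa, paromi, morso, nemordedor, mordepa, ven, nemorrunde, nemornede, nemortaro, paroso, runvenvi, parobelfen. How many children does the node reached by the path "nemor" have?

6

Follow the path "nemor" to its node, then look at its outgoing edges.
Distinct next characters after "nemor": b, d, n, p, r, t.
That node has 6 child edges.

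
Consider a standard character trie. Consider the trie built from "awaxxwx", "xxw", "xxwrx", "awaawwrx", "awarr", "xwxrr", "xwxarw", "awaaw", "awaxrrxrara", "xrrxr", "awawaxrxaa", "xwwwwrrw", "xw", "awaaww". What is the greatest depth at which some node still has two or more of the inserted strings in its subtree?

Look for the deepest trie node that still has at least two words in its subtree.
e.g. "awaaww" and "awaawwrx" share the prefix "awaaww" of length 6; no pair shares a longer one.
Longest shared-prefix length: 6

6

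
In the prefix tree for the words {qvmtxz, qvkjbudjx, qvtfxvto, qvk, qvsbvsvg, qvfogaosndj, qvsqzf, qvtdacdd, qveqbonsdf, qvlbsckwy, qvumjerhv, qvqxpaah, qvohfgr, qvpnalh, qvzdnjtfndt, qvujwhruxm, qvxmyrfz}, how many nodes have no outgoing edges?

Leaves are exactly the stored words that no other stored word extends.
Those words: "qveqbonsdf", "qvfogaosndj", "qvkjbudjx", "qvlbsckwy", "qvmtxz", "qvohfgr", "qvpnalh", "qvqxpaah", "qvsbvsvg", "qvsqzf", "qvtdacdd", "qvtfxvto", "qvujwhruxm", "qvumjerhv", "qvxmyrfz", "qvzdnjtfndt"
Leaf count: 16

16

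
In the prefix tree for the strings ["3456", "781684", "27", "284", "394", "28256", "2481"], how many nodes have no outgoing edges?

7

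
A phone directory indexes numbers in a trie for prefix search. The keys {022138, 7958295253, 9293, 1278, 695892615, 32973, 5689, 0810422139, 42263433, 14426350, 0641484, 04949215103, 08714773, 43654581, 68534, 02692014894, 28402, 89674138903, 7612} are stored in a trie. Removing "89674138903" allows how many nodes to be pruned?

11

A node on "89674138903"'s path can go only if nothing else ends at it or branches off below it.
No other word shares any prefix with "89674138903", so all 11 of its nodes go.
Nodes removed: 11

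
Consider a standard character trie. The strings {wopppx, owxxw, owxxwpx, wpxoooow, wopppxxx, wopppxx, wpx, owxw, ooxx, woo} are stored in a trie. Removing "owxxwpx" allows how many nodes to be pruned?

Walk "owxxwpx" from the leaf back toward the root, removing each node that no remaining word uses.
The suffix "px" (2 nodes) is used only by "owxxwpx"; "owxxw" is itself a stored word, so pruning stops there.
Nodes removed: 2

2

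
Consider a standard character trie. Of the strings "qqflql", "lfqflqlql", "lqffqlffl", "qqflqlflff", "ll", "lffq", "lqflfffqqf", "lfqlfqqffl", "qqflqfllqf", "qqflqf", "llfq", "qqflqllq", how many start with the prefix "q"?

5

Traverse to the node for "q", then collect every word in that subtree.
Matches: "qqflqf", "qqflqfllqf", "qqflql", "qqflqlflff", "qqflqllq"
Count: 5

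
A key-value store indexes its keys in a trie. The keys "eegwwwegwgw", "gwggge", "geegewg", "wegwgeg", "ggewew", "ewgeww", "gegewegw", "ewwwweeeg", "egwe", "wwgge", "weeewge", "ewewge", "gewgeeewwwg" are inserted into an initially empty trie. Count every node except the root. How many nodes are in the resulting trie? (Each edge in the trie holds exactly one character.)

Trace insertions, counting only characters that open a new branch:
  "eegwwwegwgw" → 11 new (e, e, g, w, w, w, e, g, w, g, w)
  "gwggge" → 6 new (g, w, g, g, g, e)
  "geegewg" → prefix "g" already present; 6 new (e, e, g, e, w, g)
  "wegwgeg" → 7 new (w, e, g, w, g, e, g)
  "ggewew" → prefix "g" already present; 5 new (g, e, w, e, w)
  "ewgeww" → prefix "e" already present; 5 new (w, g, e, w, w)
  "gegewegw" → prefix "ge" already present; 6 new (g, e, w, e, g, w)
  "ewwwweeeg" → prefix "ew" already present; 7 new (w, w, w, e, e, e, g)
  "egwe" → prefix "e" already present; 3 new (g, w, e)
  "wwgge" → prefix "w" already present; 4 new (w, g, g, e)
  "weeewge" → prefix "we" already present; 5 new (e, e, w, g, e)
  "ewewge" → prefix "ew" already present; 4 new (e, w, g, e)
  "gewgeeewwwg" → prefix "ge" already present; 9 new (w, g, e, e, e, w, w, w, g)
Total nodes = 11 + 6 + 6 + 7 + 5 + 5 + 6 + 7 + 3 + 4 + 5 + 4 + 9 = 78

78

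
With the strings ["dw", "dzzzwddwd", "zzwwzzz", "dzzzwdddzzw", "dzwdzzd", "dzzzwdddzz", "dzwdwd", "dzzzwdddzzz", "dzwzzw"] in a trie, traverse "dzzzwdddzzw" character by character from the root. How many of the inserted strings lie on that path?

Traverse "dzzzwdddzzw" character by character; count nodes along the way that are marked as word ends.
Prefixes of the query that are stored words: "dzzzwdddzz", "dzzzwdddzzw"
Count: 2

2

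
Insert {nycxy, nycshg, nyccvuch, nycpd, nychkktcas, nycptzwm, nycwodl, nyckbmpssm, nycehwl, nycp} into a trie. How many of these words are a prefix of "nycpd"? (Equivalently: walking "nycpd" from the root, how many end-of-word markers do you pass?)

Check each prefix of "nycpd" against the stored set — each match is an end-marker on the path.
Prefixes of the query that are stored words: "nycp", "nycpd"
Count: 2

2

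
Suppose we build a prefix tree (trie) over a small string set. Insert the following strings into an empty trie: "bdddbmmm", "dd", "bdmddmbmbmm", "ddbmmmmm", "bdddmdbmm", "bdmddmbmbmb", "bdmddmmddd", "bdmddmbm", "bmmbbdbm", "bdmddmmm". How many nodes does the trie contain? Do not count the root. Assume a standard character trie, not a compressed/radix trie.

Trace insertions, counting only characters that open a new branch:
  "bdddbmmm" → 8 new (b, d, d, d, b, m, m, m)
  "dd" → 2 new (d, d)
  "bdmddmbmbmm" → prefix "bd" already present; 9 new (m, d, d, m, b, m, b, m, m)
  "ddbmmmmm" → prefix "dd" already present; 6 new (b, m, m, m, m, m)
  "bdddmdbmm" → prefix "bddd" already present; 5 new (m, d, b, m, m)
  "bdmddmbmbmb" → prefix "bdmddmbmbm" already present; 1 new (b)
  "bdmddmmddd" → prefix "bdmddm" already present; 4 new (m, d, d, d)
  "bdmddmbm" → prefix "bdmddmbm" already present; 0 new (none)
  "bmmbbdbm" → prefix "b" already present; 7 new (m, m, b, b, d, b, m)
  "bdmddmmm" → prefix "bdmddmm" already present; 1 new (m)
Total nodes = 8 + 2 + 9 + 6 + 5 + 1 + 4 + 0 + 7 + 1 = 43

43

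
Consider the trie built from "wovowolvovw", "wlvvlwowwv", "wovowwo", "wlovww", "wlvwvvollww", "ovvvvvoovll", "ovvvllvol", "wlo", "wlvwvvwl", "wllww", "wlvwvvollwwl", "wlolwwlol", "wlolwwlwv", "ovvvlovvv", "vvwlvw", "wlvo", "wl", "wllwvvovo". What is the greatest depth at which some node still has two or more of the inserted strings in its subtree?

11

Equivalently: take the maximum, over all pairs, of their longest common prefix length.
e.g. "wlvwvvollww" and "wlvwvvollwwl" share the prefix "wlvwvvollww" of length 11; no pair shares a longer one.
Longest shared-prefix length: 11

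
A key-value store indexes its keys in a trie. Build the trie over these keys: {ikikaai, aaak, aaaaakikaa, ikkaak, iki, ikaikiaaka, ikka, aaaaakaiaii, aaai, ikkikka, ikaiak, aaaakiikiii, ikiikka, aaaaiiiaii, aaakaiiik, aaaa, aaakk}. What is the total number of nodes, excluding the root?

65

Trace insertions, counting only characters that open a new branch:
  "ikikaai" → 7 new (i, k, i, k, a, a, i)
  "aaak" → 4 new (a, a, a, k)
  "aaaaakikaa" → prefix "aaa" already present; 7 new (a, a, k, i, k, a, a)
  "ikkaak" → prefix "ik" already present; 4 new (k, a, a, k)
  "iki" → prefix "iki" already present; 0 new (none)
  "ikaikiaaka" → prefix "ik" already present; 8 new (a, i, k, i, a, a, k, a)
  "ikka" → prefix "ikka" already present; 0 new (none)
  "aaaaakaiaii" → prefix "aaaaak" already present; 5 new (a, i, a, i, i)
  "aaai" → prefix "aaa" already present; 1 new (i)
  "ikkikka" → prefix "ikk" already present; 4 new (i, k, k, a)
  "ikaiak" → prefix "ikai" already present; 2 new (a, k)
  "aaaakiikiii" → prefix "aaaa" already present; 7 new (k, i, i, k, i, i, i)
  "ikiikka" → prefix "iki" already present; 4 new (i, k, k, a)
  "aaaaiiiaii" → prefix "aaaa" already present; 6 new (i, i, i, a, i, i)
  "aaakaiiik" → prefix "aaak" already present; 5 new (a, i, i, i, k)
  "aaaa" → prefix "aaaa" already present; 0 new (none)
  "aaakk" → prefix "aaak" already present; 1 new (k)
Total nodes = 7 + 4 + 7 + 4 + 0 + 8 + 0 + 5 + 1 + 4 + 2 + 7 + 4 + 6 + 5 + 0 + 1 = 65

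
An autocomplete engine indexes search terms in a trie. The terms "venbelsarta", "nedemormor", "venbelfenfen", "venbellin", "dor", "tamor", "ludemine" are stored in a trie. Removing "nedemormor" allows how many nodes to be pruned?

After clearing the end-marker at "nedemormor", prune upward until reaching a node still needed by another word.
No other word shares any prefix with "nedemormor", so all 10 of its nodes go.
Nodes removed: 10

10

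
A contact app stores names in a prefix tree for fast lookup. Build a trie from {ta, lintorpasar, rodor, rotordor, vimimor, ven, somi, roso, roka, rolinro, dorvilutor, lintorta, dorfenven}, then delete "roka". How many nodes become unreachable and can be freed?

2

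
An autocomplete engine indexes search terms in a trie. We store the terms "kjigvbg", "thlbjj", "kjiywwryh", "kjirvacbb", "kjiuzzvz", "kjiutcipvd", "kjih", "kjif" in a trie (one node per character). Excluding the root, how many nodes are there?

For each word, the new-node count is its length minus the longest prefix already in the trie:
  "kjigvbg" → 7 new (k, j, i, g, v, b, g)
  "thlbjj" → 6 new (t, h, l, b, j, j)
  "kjiywwryh" → prefix "kji" already present; 6 new (y, w, w, r, y, h)
  "kjirvacbb" → prefix "kji" already present; 6 new (r, v, a, c, b, b)
  "kjiuzzvz" → prefix "kji" already present; 5 new (u, z, z, v, z)
  "kjiutcipvd" → prefix "kjiu" already present; 6 new (t, c, i, p, v, d)
  "kjih" → prefix "kji" already present; 1 new (h)
  "kjif" → prefix "kji" already present; 1 new (f)
Total nodes = 7 + 6 + 6 + 6 + 5 + 6 + 1 + 1 = 38

38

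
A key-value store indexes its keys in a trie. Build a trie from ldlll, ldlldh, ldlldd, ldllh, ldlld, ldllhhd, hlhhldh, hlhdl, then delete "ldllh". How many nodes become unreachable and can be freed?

After clearing the end-marker at "ldllh", prune upward until reaching a node still needed by another word.
Every node on "ldllh" is still needed (e.g. by "ldllhhd"), so nothing is freed.
Nodes removed: 0

0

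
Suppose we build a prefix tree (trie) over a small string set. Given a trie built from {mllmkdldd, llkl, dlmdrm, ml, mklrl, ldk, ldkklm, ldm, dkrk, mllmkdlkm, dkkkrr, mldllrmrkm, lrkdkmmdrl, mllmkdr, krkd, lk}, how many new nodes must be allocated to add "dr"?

Walking "dr" from the root, the first 1 characters ("d") follow existing edges; "r" is the first miss.
New nodes needed: |"dr"| − 1 = 2 − 1 = 1.

1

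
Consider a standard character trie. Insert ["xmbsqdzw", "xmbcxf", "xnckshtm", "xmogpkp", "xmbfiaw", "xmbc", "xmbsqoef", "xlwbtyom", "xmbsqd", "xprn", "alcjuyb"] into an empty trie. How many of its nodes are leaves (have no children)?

9

A leaf is a node with no children — equivalently, the end of a word that is not a proper prefix of any other stored word.
Those words: "alcjuyb", "xlwbtyom", "xmbcxf", "xmbfiaw", "xmbsqdzw", "xmbsqoef", "xmogpkp", "xnckshtm", "xprn"
Leaf count: 9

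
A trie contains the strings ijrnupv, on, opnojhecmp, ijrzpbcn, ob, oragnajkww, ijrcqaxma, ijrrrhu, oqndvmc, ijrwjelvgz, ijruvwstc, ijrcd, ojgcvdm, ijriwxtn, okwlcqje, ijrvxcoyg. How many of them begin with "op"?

1

Walk to "op"; the words in its subtree are exactly those with that prefix.
Matches: "opnojhecmp"
Count: 1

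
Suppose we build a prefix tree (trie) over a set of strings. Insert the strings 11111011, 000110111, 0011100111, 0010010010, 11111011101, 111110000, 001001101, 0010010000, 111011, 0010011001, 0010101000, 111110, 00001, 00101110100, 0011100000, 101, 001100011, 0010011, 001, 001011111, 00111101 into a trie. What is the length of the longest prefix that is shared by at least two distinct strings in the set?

8

Equivalently: take the maximum, over all pairs, of their longest common prefix length.
e.g. "0010010000" and "0010010010" share the prefix "00100100" of length 8; no pair shares a longer one.
Longest shared-prefix length: 8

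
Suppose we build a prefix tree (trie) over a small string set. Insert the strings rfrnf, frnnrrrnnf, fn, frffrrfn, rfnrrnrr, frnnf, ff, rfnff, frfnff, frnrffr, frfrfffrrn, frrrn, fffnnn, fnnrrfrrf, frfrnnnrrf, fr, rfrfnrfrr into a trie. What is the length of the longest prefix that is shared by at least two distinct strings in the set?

Look for the deepest trie node that still has at least two words in its subtree.
e.g. "frfrfffrrn" and "frfrnnnrrf" share the prefix "frfr" of length 4; no pair shares a longer one.
Longest shared-prefix length: 4

4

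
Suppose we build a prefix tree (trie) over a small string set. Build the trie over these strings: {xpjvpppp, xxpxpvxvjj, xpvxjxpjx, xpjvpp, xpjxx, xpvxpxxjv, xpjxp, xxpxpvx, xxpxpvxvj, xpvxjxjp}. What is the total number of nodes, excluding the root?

Count nodes per top-level branch (shared prefixes stored once):
  'x'-branch (xpjvpp, xpjvpppp, xpjxp, xpjxx, xpvxjxjp, xpvxjxpjx, xpvxpxxjv, xxpxpvx, xxpxpvxvj, xxpxpvxvjj): 34 nodes
Sum: 34

34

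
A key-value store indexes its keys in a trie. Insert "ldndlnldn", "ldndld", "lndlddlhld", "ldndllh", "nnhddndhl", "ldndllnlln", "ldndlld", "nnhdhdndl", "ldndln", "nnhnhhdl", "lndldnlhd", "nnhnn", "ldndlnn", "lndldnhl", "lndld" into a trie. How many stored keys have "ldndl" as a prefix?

7

Walk to "ldndl"; the words in its subtree are exactly those with that prefix.
Words under "ldndl": ldndld, ldndlld, ldndllh, ldndllnlln, ldndln, ldndlnldn, ldndlnn
Count: 7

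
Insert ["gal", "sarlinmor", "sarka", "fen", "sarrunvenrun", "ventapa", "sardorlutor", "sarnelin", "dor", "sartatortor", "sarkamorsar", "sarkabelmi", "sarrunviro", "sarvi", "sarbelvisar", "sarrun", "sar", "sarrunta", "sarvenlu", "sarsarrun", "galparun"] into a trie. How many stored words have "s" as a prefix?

16

Traverse to the node for "s", then collect every word in that subtree.
Words under "s": sar, sarbelvisar, sardorlutor, sarka, sarkabelmi, sarkamorsar, sarlinmor, sarnelin, sarrun, sarrunta, sarrunvenrun, sarrunviro, sarsarrun, sartatortor, sarvenlu, sarvi
Count: 16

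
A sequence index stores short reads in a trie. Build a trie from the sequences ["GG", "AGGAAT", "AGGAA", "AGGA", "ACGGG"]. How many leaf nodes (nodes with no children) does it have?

A leaf is a node with no children — equivalently, the end of a word that is not a proper prefix of any other stored word.
Those words: "ACGGG", "AGGAAT", "GG"
Leaf count: 3

3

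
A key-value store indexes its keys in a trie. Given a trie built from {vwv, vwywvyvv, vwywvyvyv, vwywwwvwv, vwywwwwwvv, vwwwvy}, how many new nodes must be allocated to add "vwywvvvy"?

3

Walking "vwywvvvy" from the root, the first 5 characters ("vwywv") follow existing edges; "v" is the first miss.
Each of the 3 remaining characters creates one node.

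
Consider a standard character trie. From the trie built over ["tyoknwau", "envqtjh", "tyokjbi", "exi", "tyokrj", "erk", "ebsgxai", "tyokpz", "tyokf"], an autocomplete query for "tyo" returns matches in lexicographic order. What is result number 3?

DFS of the "tyo" subtree visits, in order: "tyokf", "tyokjbi", "tyoknwau", "tyokpz", "tyokrj"
Position 3: tyoknwau

tyoknwau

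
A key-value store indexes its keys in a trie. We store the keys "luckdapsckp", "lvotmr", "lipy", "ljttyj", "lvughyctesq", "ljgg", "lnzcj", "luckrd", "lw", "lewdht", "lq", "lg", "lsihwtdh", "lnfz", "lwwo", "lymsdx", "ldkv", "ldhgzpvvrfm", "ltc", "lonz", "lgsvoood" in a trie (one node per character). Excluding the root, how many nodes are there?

Insert word by word; a character creates a node only if that edge doesn't already exist:
  "luckdapsckp" → 11 new (l, u, c, k, d, a, p, s, c, k, p)
  "lvotmr" → prefix "l" already present; 5 new (v, o, t, m, r)
  "lipy" → prefix "l" already present; 3 new (i, p, y)
  "ljttyj" → prefix "l" already present; 5 new (j, t, t, y, j)
  "lvughyctesq" → prefix "lv" already present; 9 new (u, g, h, y, c, t, e, s, q)
  "ljgg" → prefix "lj" already present; 2 new (g, g)
  "lnzcj" → prefix "l" already present; 4 new (n, z, c, j)
  "luckrd" → prefix "luck" already present; 2 new (r, d)
  "lw" → prefix "l" already present; 1 new (w)
  "lewdht" → prefix "l" already present; 5 new (e, w, d, h, t)
  "lq" → prefix "l" already present; 1 new (q)
  "lg" → prefix "l" already present; 1 new (g)
  "lsihwtdh" → prefix "l" already present; 7 new (s, i, h, w, t, d, h)
  "lnfz" → prefix "ln" already present; 2 new (f, z)
  "lwwo" → prefix "lw" already present; 2 new (w, o)
  "lymsdx" → prefix "l" already present; 5 new (y, m, s, d, x)
  "ldkv" → prefix "l" already present; 3 new (d, k, v)
  "ldhgzpvvrfm" → prefix "ld" already present; 9 new (h, g, z, p, v, v, r, f, m)
  "ltc" → prefix "l" already present; 2 new (t, c)
  "lonz" → prefix "l" already present; 3 new (o, n, z)
  "lgsvoood" → prefix "lg" already present; 6 new (s, v, o, o, o, d)
Total nodes = 11 + 5 + 3 + 5 + 9 + 2 + 4 + 2 + 1 + 5 + 1 + 1 + 7 + 2 + 2 + 5 + 3 + 9 + 2 + 3 + 6 = 88

88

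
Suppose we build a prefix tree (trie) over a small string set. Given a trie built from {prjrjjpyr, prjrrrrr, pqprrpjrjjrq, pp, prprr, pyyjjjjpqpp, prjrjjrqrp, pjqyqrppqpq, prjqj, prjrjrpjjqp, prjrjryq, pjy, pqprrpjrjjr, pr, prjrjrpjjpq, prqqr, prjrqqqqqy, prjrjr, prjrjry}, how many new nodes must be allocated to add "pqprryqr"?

3

"pqprr" is already a path in the trie; the remaining "yqr" must be added.
New nodes needed: |"pqprryqr"| − 5 = 8 − 5 = 3.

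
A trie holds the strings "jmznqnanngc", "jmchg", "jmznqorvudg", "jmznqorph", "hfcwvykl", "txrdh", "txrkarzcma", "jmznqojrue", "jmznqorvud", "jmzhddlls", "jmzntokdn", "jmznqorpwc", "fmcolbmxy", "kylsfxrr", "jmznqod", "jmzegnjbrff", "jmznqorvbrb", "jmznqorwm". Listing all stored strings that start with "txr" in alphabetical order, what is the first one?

txrdh

DFS of the "txr" subtree visits, in order: "txrdh", "txrkarzcma"
Position 1: txrdh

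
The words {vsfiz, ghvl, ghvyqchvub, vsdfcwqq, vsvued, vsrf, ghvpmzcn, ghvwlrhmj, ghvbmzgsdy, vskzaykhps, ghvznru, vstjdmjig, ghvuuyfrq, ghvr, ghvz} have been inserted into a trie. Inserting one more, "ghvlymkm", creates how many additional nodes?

"ghvl" is already a path in the trie; the remaining "ymkm" must be added.
So 8 − 4 = 4 new nodes.

4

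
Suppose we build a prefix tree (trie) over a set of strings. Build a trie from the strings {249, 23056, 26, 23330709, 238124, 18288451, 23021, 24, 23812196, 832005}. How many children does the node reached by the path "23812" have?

The children of the "23812" node are the distinct next characters among strings starting with "23812".
Characters that immediately follow "23812" among the stored strings: {1, 4}.
That node has 2 child edges.

2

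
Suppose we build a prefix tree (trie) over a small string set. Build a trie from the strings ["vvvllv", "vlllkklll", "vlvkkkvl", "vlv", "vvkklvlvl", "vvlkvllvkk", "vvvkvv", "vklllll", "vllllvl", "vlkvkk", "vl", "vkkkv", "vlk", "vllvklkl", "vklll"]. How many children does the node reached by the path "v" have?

3

The children of the "v" node are the distinct next characters among strings starting with "v".
Characters that immediately follow "v" among the stored strings: {k, l, v}.
That node has 3 child edges.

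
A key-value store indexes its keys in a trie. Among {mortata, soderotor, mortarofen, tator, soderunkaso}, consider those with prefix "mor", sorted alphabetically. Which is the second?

mortata

Filter for "mor…" and sort: "mortarofen", "mortata"
The 2nd is mortata.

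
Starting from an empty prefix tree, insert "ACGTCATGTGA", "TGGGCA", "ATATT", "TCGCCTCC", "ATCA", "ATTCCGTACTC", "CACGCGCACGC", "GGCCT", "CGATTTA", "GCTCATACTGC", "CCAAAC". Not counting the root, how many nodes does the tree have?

76

Trace insertions, counting only characters that open a new branch:
  "ACGTCATGTGA" → 11 new (A, C, G, T, C, A, T, G, T, G, A)
  "TGGGCA" → 6 new (T, G, G, G, C, A)
  "ATATT" → prefix "A" already present; 4 new (T, A, T, T)
  "TCGCCTCC" → prefix "T" already present; 7 new (C, G, C, C, T, C, C)
  "ATCA" → prefix "AT" already present; 2 new (C, A)
  "ATTCCGTACTC" → prefix "AT" already present; 9 new (T, C, C, G, T, A, C, T, C)
  "CACGCGCACGC" → 11 new (C, A, C, G, C, G, C, A, C, G, C)
  "GGCCT" → 5 new (G, G, C, C, T)
  "CGATTTA" → prefix "C" already present; 6 new (G, A, T, T, T, A)
  "GCTCATACTGC" → prefix "G" already present; 10 new (C, T, C, A, T, A, C, T, G, C)
  "CCAAAC" → prefix "C" already present; 5 new (C, A, A, A, C)
Total nodes = 11 + 6 + 4 + 7 + 2 + 9 + 11 + 5 + 6 + 10 + 5 = 76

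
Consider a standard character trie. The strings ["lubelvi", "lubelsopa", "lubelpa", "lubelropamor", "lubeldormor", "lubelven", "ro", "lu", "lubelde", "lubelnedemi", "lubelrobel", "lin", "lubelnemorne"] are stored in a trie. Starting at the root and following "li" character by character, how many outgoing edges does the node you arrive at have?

Follow the path "li" to its node, then look at its outgoing edges.
Characters that immediately follow "li" among the stored strings: {n}.
That node has 1 child edge.

1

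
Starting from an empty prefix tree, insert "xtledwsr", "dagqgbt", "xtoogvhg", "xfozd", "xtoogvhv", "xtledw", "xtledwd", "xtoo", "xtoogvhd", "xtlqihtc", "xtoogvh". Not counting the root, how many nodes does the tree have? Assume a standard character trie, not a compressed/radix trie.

33

Trie structure (* marks end of a word):
(root)
├─ d
│  └─ a
│     └─ g
│        └─ q
│           └─ g
│              └─ b
│                 └─ t *
└─ x
   ├─ f
   │  └─ o
   │     └─ z
   │        └─ d *
   └─ t
      ├─ l
      │  ├─ e
      │  │  └─ d
      │  │     └─ w *
      │  │        ├─ d *
      │  │        └─ s
      │  │           └─ r *
      │  └─ q
      │     └─ i
      │        └─ h
      │           └─ t
      │              └─ c *
      └─ o
         └─ o *
            └─ g
               └─ v
                  └─ h *
                     ├─ d *
                     ├─ g *
                     └─ v *
Counting every labelled node above: 33.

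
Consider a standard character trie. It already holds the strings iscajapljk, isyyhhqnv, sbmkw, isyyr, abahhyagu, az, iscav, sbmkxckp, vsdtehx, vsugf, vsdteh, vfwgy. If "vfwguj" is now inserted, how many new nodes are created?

Walking "vfwguj" from the root, the first 4 characters ("vfwg") follow existing edges; "u" is the first miss.
New nodes needed: |"vfwguj"| − 4 = 6 − 4 = 2.

2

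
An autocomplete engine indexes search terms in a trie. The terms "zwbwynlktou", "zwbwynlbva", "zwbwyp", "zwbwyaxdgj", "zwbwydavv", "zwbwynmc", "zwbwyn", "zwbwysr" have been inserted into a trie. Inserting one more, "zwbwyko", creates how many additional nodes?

The longest prefix of "zwbwyko" already in the trie is "zwbwy" (length 5).
Each of the 2 remaining characters creates one node.

2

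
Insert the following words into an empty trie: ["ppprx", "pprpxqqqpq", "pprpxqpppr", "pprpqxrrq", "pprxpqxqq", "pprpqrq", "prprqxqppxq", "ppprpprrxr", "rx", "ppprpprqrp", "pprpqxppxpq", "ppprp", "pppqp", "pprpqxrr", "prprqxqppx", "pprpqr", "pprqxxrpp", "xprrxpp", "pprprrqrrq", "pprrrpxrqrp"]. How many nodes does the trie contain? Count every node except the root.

Trace insertions, counting only characters that open a new branch:
  "ppprx" → 5 new (p, p, p, r, x)
  "pprpxqqqpq" → prefix "pp" already present; 8 new (r, p, x, q, q, q, p, q)
  "pprpxqpppr" → prefix "pprpxq" already present; 4 new (p, p, p, r)
  "pprpqxrrq" → prefix "pprp" already present; 5 new (q, x, r, r, q)
  "pprxpqxqq" → prefix "ppr" already present; 6 new (x, p, q, x, q, q)
  "pprpqrq" → prefix "pprpq" already present; 2 new (r, q)
  "prprqxqppxq" → prefix "p" already present; 10 new (r, p, r, q, x, q, p, p, x, q)
  "ppprpprrxr" → prefix "pppr" already present; 6 new (p, p, r, r, x, r)
  "rx" → 2 new (r, x)
  "ppprpprqrp" → prefix "ppprppr" already present; 3 new (q, r, p)
  "pprpqxppxpq" → prefix "pprpqx" already present; 5 new (p, p, x, p, q)
  "ppprp" → prefix "ppprp" already present; 0 new (none)
  "pppqp" → prefix "ppp" already present; 2 new (q, p)
  "pprpqxrr" → prefix "pprpqxrr" already present; 0 new (none)
  "prprqxqppx" → prefix "prprqxqppx" already present; 0 new (none)
  "pprpqr" → prefix "pprpqr" already present; 0 new (none)
  "pprqxxrpp" → prefix "ppr" already present; 6 new (q, x, x, r, p, p)
  "xprrxpp" → 7 new (x, p, r, r, x, p, p)
  "pprprrqrrq" → prefix "pprp" already present; 6 new (r, r, q, r, r, q)
  "pprrrpxrqrp" → prefix "ppr" already present; 8 new (r, r, p, x, r, q, r, p)
Total nodes = 5 + 8 + 4 + 5 + 6 + 2 + 10 + 6 + 2 + 3 + 5 + 0 + 2 + 0 + 0 + 0 + 6 + 7 + 6 + 8 = 85

85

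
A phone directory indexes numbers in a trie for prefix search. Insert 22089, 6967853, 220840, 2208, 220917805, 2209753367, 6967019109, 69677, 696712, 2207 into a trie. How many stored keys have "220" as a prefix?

Filter for entries beginning with "220":
Matches: "2207", "2208", "220840", "22089", "220917805", "2209753367"
Count: 6

6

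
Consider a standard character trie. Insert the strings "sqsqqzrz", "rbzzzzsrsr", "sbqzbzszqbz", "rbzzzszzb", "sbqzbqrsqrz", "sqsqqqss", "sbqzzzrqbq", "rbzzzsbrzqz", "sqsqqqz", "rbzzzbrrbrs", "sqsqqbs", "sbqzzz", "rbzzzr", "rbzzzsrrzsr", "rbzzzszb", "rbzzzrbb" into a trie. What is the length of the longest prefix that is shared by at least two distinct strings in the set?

7

The deepest shared node is where two words last agree before diverging.
"rbzzzszb" and "rbzzzszzb" agree on "rbzzzsz" (7 characters) before diverging; nothing deeper is shared.
Longest shared-prefix length: 7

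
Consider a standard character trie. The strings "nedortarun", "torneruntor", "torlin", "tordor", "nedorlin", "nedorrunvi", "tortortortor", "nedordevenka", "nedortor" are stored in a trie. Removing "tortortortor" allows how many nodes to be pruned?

After clearing the end-marker at "tortortortor", prune upward until reaching a node still needed by another word.
The suffix "tortortor" (9 nodes) is used only by "tortortortor"; the node for "tor" still has the child "n", so pruning stops there.
Nodes removed: 9

9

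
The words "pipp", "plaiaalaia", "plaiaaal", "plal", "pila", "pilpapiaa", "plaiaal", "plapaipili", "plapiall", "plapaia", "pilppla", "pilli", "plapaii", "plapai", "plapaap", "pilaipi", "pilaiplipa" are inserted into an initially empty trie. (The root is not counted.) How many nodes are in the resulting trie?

For each word, the new-node count is its length minus the longest prefix already in the trie:
  "pipp" → 4 new (p, i, p, p)
  "plaiaalaia" → prefix "p" already present; 9 new (l, a, i, a, a, l, a, i, a)
  "plaiaaal" → prefix "plaiaa" already present; 2 new (a, l)
  "plal" → prefix "pla" already present; 1 new (l)
  "pila" → prefix "pi" already present; 2 new (l, a)
  "pilpapiaa" → prefix "pil" already present; 6 new (p, a, p, i, a, a)
  "plaiaal" → prefix "plaiaal" already present; 0 new (none)
  "plapaipili" → prefix "pla" already present; 7 new (p, a, i, p, i, l, i)
  "plapiall" → prefix "plap" already present; 4 new (i, a, l, l)
  "plapaia" → prefix "plapai" already present; 1 new (a)
  "pilppla" → prefix "pilp" already present; 3 new (p, l, a)
  "pilli" → prefix "pil" already present; 2 new (l, i)
  "plapaii" → prefix "plapai" already present; 1 new (i)
  "plapai" → prefix "plapai" already present; 0 new (none)
  "plapaap" → prefix "plapa" already present; 2 new (a, p)
  "pilaipi" → prefix "pila" already present; 3 new (i, p, i)
  "pilaiplipa" → prefix "pilaip" already present; 4 new (l, i, p, a)
Total nodes = 4 + 9 + 2 + 1 + 2 + 6 + 0 + 7 + 4 + 1 + 3 + 2 + 1 + 0 + 2 + 3 + 4 = 51

51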